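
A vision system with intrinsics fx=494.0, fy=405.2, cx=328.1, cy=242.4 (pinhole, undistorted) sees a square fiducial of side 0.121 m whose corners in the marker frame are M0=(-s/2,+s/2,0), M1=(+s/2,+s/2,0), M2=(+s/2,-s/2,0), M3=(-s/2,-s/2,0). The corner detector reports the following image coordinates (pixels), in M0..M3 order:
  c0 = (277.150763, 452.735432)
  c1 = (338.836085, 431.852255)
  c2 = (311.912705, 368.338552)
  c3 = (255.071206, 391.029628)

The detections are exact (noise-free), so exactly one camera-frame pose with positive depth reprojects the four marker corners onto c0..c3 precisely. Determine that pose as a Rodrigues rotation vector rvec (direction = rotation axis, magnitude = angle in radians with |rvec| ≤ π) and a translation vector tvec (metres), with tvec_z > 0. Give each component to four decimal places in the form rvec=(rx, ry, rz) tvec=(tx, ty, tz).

rvec=(-0.3316, 0.4379, -0.4584) tvec=(-0.0538, 0.3289, 0.7937)

Intrinsics K: fx=494.0, fy=405.2, cx=328.1, cy=242.4
Marker side s = 0.121 m; corners in marker frame (Z=0):
  M0 = (-0.0605, +0.0605, 0)
  M1 = (+0.0605, +0.0605, 0)
  M2 = (+0.0605, -0.0605, 0)
  M3 = (-0.0605, -0.0605, 0)
Detected image corners:
  c0 = (277.150763, 452.735432) px
  c1 = (338.836085, 431.852255) px
  c2 = (311.912705, 368.338552) px
  c3 = (255.071206, 391.029628) px
Planar DLT: solve 8×8 A·h = b for H (H[2,2]=1):
  H  [+366.69638 +52.85450 +294.62653]
  H  [-350.48593 +309.99756 +410.30683]
  H  [-0.41412 -0.50427 +1.00000]
B = K⁻¹H; ‖b₁‖=1.259948, ‖b₂‖=1.259948; λ = 2/(‖b₁‖+‖b₂‖) = 0.793684, sign → tz>0 ⇒ λ=+0.793684
r₁ = λ·B[:,0] = (+0.80745,-0.48989,-0.32868); r₂ = λ·B[:,1] = (+0.35074,+0.84664,-0.40023)
r₃ = r₁×r₂ = (+0.47434,+0.20789,+0.85544); SVD([r₁ r₂ r₃]) → R = UVᵀ:
  R  [+0.80745 +0.35074 +0.47434]
  R  [-0.48989 +0.84664 +0.20789]
  R  [-0.32868 -0.40023 +0.85544]
t = (-0.05378, +0.32889, +0.79368) m
tr R = 2.509530; θ = arccos((tr R − 1)/2) = 0.715501 rad = 40.995°
axis k = ((R−Rᵀ)₃₂, (R−Rᵀ)₁₃, (R−Rᵀ)₂₁) / (2 sinθ) = (-0.463511, +0.612065, -0.640729)
rvec = θ·k = (-0.331642, +0.437933, -0.458442)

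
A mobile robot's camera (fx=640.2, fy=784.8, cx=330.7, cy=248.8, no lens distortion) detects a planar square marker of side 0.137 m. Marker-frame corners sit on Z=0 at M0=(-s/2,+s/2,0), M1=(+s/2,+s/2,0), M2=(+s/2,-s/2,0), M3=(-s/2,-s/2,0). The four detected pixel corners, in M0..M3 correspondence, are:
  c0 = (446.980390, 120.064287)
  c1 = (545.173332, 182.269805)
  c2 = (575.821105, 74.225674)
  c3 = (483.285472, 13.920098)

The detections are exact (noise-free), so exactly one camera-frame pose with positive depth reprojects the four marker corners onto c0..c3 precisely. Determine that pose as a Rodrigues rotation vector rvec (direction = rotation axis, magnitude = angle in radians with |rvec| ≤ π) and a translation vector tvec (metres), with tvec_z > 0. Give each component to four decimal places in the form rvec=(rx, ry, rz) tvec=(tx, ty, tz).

rvec=(-0.3023, -0.1517, 0.4416) tvec=(0.2291, -0.1558, 0.8020)

Intrinsics K: fx=640.2, fy=784.8, cx=330.7, cy=248.8
Marker side s = 0.137 m; corners in marker frame (Z=0):
  M0 = (-0.0685, +0.0685, 0)
  M1 = (+0.0685, +0.0685, 0)
  M2 = (+0.0685, -0.0685, 0)
  M3 = (-0.0685, -0.0685, 0)
Detected image corners:
  c0 = (446.980390, 120.064287) px
  c1 = (545.173332, 182.269805) px
  c2 = (575.821105, 74.225674) px
  c3 = (483.285472, 13.920098) px
Planar DLT: solve 8×8 A·h = b for H (H[2,2]=1):
  H  [+745.99694 -448.55409 +513.59340]
  H  [+456.53919 +742.85763 +96.36488]
  H  [+0.09842 -0.39847 +1.00000]
B = K⁻¹H; ‖b₁‖=1.246872, ‖b₂‖=1.246872; λ = 2/(‖b₁‖+‖b₂‖) = 0.802007, sign → tz>0 ⇒ λ=+0.802007
r₁ = λ·B[:,0] = (+0.89377,+0.44153,+0.07893); r₂ = λ·B[:,1] = (-0.39685,+0.86046,-0.31957)
r₃ = r₁×r₂ = (-0.20902,+0.25430,+0.94427); SVD([r₁ r₂ r₃]) → R = UVᵀ:
  R  [+0.89377 -0.39685 -0.20902]
  R  [+0.44153 +0.86046 +0.25430]
  R  [+0.07893 -0.31957 +0.94427]
t = (+0.22912, -0.15578, +0.80201) m
tr R = 2.698496; θ = arccos((tr R − 1)/2) = 0.556237 rad = 31.870°
axis k = ((R−Rᵀ)₃₂, (R−Rᵀ)₁₃, (R−Rᵀ)₂₁) / (2 sinθ) = (-0.543447, -0.272683, +0.793920)
rvec = θ·k = (-0.302285, -0.151677, +0.441608)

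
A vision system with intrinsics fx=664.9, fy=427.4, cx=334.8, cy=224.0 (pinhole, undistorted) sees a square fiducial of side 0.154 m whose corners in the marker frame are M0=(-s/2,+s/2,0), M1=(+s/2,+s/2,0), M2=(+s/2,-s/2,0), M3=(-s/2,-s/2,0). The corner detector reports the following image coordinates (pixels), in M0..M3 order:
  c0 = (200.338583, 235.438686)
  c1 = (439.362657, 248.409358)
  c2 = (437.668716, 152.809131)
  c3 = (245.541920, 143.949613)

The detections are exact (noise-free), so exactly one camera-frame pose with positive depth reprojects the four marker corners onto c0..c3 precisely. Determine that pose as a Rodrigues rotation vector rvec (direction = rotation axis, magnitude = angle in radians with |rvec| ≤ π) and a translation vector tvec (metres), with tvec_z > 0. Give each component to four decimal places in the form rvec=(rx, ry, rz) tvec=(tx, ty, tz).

Intrinsics K: fx=664.9, fy=427.4, cx=334.8, cy=224.0
Marker side s = 0.154 m; corners in marker frame (Z=0):
  M0 = (-0.0770, +0.0770, 0)
  M1 = (+0.0770, +0.0770, 0)
  M2 = (+0.0770, -0.0770, 0)
  M3 = (-0.0770, -0.0770, 0)
Detected image corners:
  c0 = (200.338583, 235.438686) px
  c1 = (439.362657, 248.409358) px
  c2 = (437.668716, 152.809131) px
  c3 = (245.541920, 143.949613) px
Planar DLT: solve 8×8 A·h = b for H (H[2,2]=1):
  H  [+1343.73204 -613.83318 +330.93231]
  H  [+46.16118 +329.28724 +189.97079]
  H  [-0.11915 -1.42465 +1.00000]
B = K⁻¹H; ‖b₁‖=2.091314, ‖b₂‖=2.091314; λ = 2/(‖b₁‖+‖b₂‖) = 0.478168, sign → tz>0 ⇒ λ=+0.478168
r₁ = λ·B[:,0] = (+0.99504,+0.08150,-0.05697); r₂ = λ·B[:,1] = (-0.09842,+0.72543,-0.68122)
r₃ = r₁×r₂ = (-0.01419,+0.68345,+0.72986); SVD([r₁ r₂ r₃]) → R = UVᵀ:
  R  [+0.99504 -0.09842 -0.01419]
  R  [+0.08150 +0.72543 +0.68345]
  R  [-0.05697 -0.68122 +0.72986]
t = (-0.00278, -0.03807, +0.47817) m
tr R = 2.450329; θ = arccos((tr R − 1)/2) = 0.759523 rad = 43.517°
axis k = ((R−Rᵀ)₃₂, (R−Rᵀ)₁₃, (R−Rᵀ)₂₁) / (2 sinθ) = (-0.990942, +0.031064, +0.130652)
rvec = θ·k = (-0.752643, +0.023594, +0.099233)

rvec=(-0.7526, 0.0236, 0.0992) tvec=(-0.0028, -0.0381, 0.4782)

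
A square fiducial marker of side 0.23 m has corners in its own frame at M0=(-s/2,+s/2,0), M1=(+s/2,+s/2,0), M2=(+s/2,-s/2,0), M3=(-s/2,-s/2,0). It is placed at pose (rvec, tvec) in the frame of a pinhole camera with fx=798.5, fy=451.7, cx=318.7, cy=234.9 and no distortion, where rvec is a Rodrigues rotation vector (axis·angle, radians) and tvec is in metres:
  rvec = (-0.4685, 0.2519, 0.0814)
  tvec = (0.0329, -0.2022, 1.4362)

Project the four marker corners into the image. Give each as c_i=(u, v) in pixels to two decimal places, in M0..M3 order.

Intrinsics K: fx=798.5, fy=451.7, cx=318.7, cy=234.9
Marker side s = 0.23 m; corners in marker frame (Z=0):
  M0 = (-0.1150, +0.1150, 0)
  M1 = (+0.1150, +0.1150, 0)
  M2 = (+0.1150, -0.1150, 0)
  M3 = (-0.1150, -0.1150, 0)
rvec = (-0.4685, 0.2519, 0.0814), |rvec| = θ = 0.53812 rad = 30.832°
Rodrigues: sinθ=0.51252, 1−cosθ=0.14133; R = I + sinθ·[k]× + (1−cosθ)·[k]×²:
    [+0.96580 -0.13513 +0.22131]
    [+0.01993 +0.88964 +0.45622]
    [-0.25853 -0.43621 +0.86191]
t = (0.0329, -0.2022, 1.4362) m
M0: Pc = R·M0+t = (-0.09371, -0.10218, +1.41577); u = 798.5·(-0.09371)/1.41577 + 318.7 = 265.8493, v = 451.7·(-0.10218)/1.41577 + 234.9 = 202.2985
M1: Pc = R·M1+t = (+0.12843, -0.09760, +1.35631); u = 798.5·(+0.12843)/1.35631 + 318.7 = 394.3092, v = 451.7·(-0.09760)/1.35631 + 234.9 = 202.3959
M2: Pc = R·M2+t = (+0.15951, -0.30222, +1.45663); u = 798.5·(+0.15951)/1.45663 + 318.7 = 406.1384, v = 451.7·(-0.30222)/1.45663 + 234.9 = 141.1829
M3: Pc = R·M3+t = (-0.06263, -0.30680, +1.51609); u = 798.5·(-0.06263)/1.51609 + 318.7 = 285.7153, v = 451.7·(-0.30680)/1.51609 + 234.9 = 143.4928

c0=(265.85, 202.30) c1=(394.31, 202.40) c2=(406.14, 141.18) c3=(285.72, 143.49)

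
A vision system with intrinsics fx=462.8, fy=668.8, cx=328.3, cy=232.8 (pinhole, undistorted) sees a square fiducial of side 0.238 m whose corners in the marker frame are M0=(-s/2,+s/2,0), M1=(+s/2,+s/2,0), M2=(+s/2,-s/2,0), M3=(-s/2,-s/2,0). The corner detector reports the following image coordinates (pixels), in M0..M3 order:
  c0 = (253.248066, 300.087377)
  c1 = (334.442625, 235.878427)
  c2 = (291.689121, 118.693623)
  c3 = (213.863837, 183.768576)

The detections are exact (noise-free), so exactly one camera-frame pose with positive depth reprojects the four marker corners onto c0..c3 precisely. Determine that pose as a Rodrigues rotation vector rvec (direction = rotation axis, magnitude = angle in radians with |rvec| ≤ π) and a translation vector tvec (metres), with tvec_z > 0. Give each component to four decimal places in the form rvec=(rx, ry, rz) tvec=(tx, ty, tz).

rvec=(-0.1176, 0.1550, -0.4913) tvec=(-0.1430, -0.0420, 1.1864)

Intrinsics K: fx=462.8, fy=668.8, cx=328.3, cy=232.8
Marker side s = 0.238 m; corners in marker frame (Z=0):
  M0 = (-0.1190, +0.1190, 0)
  M1 = (+0.1190, +0.1190, 0)
  M2 = (+0.1190, -0.1190, 0)
  M3 = (-0.1190, -0.1190, 0)
Detected image corners:
  c0 = (253.248066, 300.087377) px
  c1 = (334.442625, 235.878427) px
  c2 = (291.689121, 118.693623) px
  c3 = (213.863837, 183.768576) px
Planar DLT: solve 8×8 A·h = b for H (H[2,2]=1):
  H  [+306.39426 +138.05386 +272.52587]
  H  [-292.77983 +464.13508 +209.12022]
  H  [-0.10089 -0.12594 +1.00000]
B = K⁻¹H; ‖b₁‖=0.842910, ‖b₂‖=0.842910; λ = 2/(‖b₁‖+‖b₂‖) = 1.186366, sign → tz>0 ⇒ λ=+1.186366
r₁ = λ·B[:,0] = (+0.87034,-0.47769,-0.11970); r₂ = λ·B[:,1] = (+0.45988,+0.87532,-0.14941)
r₃ = r₁×r₂ = (+0.17614,+0.07499,+0.98150); SVD([r₁ r₂ r₃]) → R = UVᵀ:
  R  [+0.87034 +0.45988 +0.17614]
  R  [-0.47769 +0.87532 +0.07499]
  R  [-0.11970 -0.14941 +0.98150]
t = (-0.14297, -0.04200, +1.18637) m
tr R = 2.727163; θ = arccos((tr R − 1)/2) = 0.528466 rad = 30.279°
axis k = ((R−Rᵀ)₃₂, (R−Rᵀ)₁₃, (R−Rᵀ)₂₁) / (2 sinθ) = (-0.222519, +0.293367, -0.929743)
rvec = θ·k = (-0.117594, +0.155034, -0.491337)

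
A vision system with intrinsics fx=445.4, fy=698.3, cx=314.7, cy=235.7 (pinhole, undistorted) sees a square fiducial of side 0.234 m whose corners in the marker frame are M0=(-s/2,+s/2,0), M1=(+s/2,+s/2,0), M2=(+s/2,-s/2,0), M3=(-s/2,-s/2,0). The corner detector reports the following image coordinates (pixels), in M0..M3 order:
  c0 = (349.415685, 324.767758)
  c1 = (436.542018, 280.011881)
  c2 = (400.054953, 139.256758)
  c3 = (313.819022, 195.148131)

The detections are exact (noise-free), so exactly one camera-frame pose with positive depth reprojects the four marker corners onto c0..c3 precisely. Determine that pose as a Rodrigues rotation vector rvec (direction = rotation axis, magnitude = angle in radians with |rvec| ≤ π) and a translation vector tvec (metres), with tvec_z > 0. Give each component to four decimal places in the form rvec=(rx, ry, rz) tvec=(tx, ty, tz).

Intrinsics K: fx=445.4, fy=698.3, cx=314.7, cy=235.7
Marker side s = 0.234 m; corners in marker frame (Z=0):
  M0 = (-0.1170, +0.1170, 0)
  M1 = (+0.1170, +0.1170, 0)
  M2 = (+0.1170, -0.1170, 0)
  M3 = (-0.1170, -0.1170, 0)
Detected image corners:
  c0 = (349.415685, 324.767758) px
  c1 = (436.542018, 280.011881) px
  c2 = (400.054953, 139.256758) px
  c3 = (313.819022, 195.148131) px
Planar DLT: solve 8×8 A·h = b for H (H[2,2]=1):
  H  [+250.84752 +187.22543 +373.52751]
  H  [-289.70669 +597.67013 +236.43694]
  H  [-0.31898 +0.08873 +1.00000]
B = K⁻¹H; ‖b₁‖=0.904419, ‖b₂‖=0.904419; λ = 2/(‖b₁‖+‖b₂‖) = 1.105682, sign → tz>0 ⇒ λ=+1.105682
r₁ = λ·B[:,0] = (+0.87191,-0.33967,-0.35269); r₂ = λ·B[:,1] = (+0.39546,+0.91323,+0.09811)
r₃ = r₁×r₂ = (+0.28876,-0.22502,+0.93058); SVD([r₁ r₂ r₃]) → R = UVᵀ:
  R  [+0.87191 +0.39546 +0.28876]
  R  [-0.33967 +0.91323 -0.22502]
  R  [-0.35269 +0.09811 +0.93058]
t = (+0.14604, +0.00117, +1.10568) m
tr R = 2.715724; θ = arccos((tr R − 1)/2) = 0.539702 rad = 30.923°
axis k = ((R−Rᵀ)₃₂, (R−Rᵀ)₁₃, (R−Rᵀ)₂₁) / (2 sinθ) = (+0.314402, +0.624128, -0.715273)
rvec = θ·k = (+0.169683, +0.336843, -0.386034)

rvec=(0.1697, 0.3368, -0.3860) tvec=(0.1460, 0.0012, 1.1057)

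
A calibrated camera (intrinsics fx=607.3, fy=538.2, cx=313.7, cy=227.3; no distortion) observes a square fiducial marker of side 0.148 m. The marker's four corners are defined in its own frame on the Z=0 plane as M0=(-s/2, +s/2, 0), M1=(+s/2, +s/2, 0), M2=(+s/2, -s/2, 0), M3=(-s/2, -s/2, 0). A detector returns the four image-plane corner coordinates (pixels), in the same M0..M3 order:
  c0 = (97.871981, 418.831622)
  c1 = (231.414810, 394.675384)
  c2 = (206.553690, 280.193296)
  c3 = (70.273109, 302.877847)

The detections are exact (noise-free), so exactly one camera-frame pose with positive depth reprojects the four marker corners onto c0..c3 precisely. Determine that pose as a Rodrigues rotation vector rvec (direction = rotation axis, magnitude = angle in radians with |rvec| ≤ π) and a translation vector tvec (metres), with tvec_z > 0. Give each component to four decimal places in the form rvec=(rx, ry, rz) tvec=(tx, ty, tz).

rvec=(0.0706, -0.0801, -0.1780) tvec=(-0.1773, 0.1514, 0.6667)

Intrinsics K: fx=607.3, fy=538.2, cx=313.7, cy=227.3
Marker side s = 0.148 m; corners in marker frame (Z=0):
  M0 = (-0.0740, +0.0740, 0)
  M1 = (+0.0740, +0.0740, 0)
  M2 = (+0.0740, -0.0740, 0)
  M3 = (-0.0740, -0.0740, 0)
Detected image corners:
  c0 = (97.871981, 418.831622) px
  c1 = (231.414810, 394.675384) px
  c2 = (206.553690, 280.193296) px
  c3 = (70.273109, 302.877847) px
Planar DLT: solve 8×8 A·h = b for H (H[2,2]=1):
  H  [+928.12948 +194.69542 +152.18901]
  H  [-119.94018 +818.87602 +349.54285]
  H  [+0.10984 +0.11576 +1.00000]
B = K⁻¹H; ‖b₁‖=1.500008, ‖b₂‖=1.500008; λ = 2/(‖b₁‖+‖b₂‖) = 0.666663, sign → tz>0 ⇒ λ=+0.666663
r₁ = λ·B[:,0] = (+0.98103,-0.17949,+0.07322); r₂ = λ·B[:,1] = (+0.17386,+0.98174,+0.07717)
r₃ = r₁×r₂ = (-0.08574,-0.06298,+0.99433); SVD([r₁ r₂ r₃]) → R = UVᵀ:
  R  [+0.98103 +0.17386 -0.08574]
  R  [-0.17949 +0.98174 -0.06298]
  R  [+0.07322 +0.07717 +0.99433]
t = (-0.17730, +0.15142, +0.66666) m
tr R = 2.957097; θ = arccos((tr R − 1)/2) = 0.207503 rad = 11.889°
axis k = ((R−Rᵀ)₃₂, (R−Rᵀ)₁₃, (R−Rᵀ)₂₁) / (2 sinθ) = (+0.340144, -0.385796, -0.857592)
rvec = θ·k = (+0.070581, -0.080054, -0.177953)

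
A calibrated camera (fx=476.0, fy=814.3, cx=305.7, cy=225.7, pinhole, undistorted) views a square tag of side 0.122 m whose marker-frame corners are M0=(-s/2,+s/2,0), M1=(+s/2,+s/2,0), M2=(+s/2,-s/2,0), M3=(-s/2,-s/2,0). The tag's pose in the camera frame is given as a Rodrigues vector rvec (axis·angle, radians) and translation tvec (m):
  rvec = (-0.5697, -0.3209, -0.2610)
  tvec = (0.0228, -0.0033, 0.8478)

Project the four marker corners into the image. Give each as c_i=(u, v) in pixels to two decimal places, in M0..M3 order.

Intrinsics K: fx=476.0, fy=814.3, cx=305.7, cy=225.7
Marker side s = 0.122 m; corners in marker frame (Z=0):
  M0 = (-0.0610, +0.0610, 0)
  M1 = (+0.0610, +0.0610, 0)
  M2 = (+0.0610, -0.0610, 0)
  M3 = (-0.0610, -0.0610, 0)
rvec = (-0.5697, -0.3209, -0.2610), |rvec| = θ = 0.70403 rad = 40.338°
Rodrigues: sinθ=0.64729, 1−cosθ=0.23776; R = I + sinθ·[k]× + (1−cosθ)·[k]×²:
    [+0.91793 +0.32766 -0.22371]
    [-0.15227 +0.81164 +0.56397]
    [+0.36637 -0.48361 +0.79492]
t = (0.0228, -0.0033, 0.8478) m
M0: Pc = R·M0+t = (-0.01321, +0.05550, +0.79595); u = 476.0·(-0.01321)/0.79595 + 305.7 = 297.8024, v = 814.3·(+0.05550)/0.79595 + 225.7 = 282.4779
M1: Pc = R·M1+t = (+0.09878, +0.03692, +0.84065); u = 476.0·(+0.09878)/0.84065 + 305.7 = 361.6327, v = 814.3·(+0.03692)/0.84065 + 225.7 = 261.4641
M2: Pc = R·M2+t = (+0.05881, -0.06210, +0.89965); u = 476.0·(+0.05881)/0.89965 + 305.7 = 336.8141, v = 814.3·(-0.06210)/0.89965 + 225.7 = 169.4927
M3: Pc = R·M3+t = (-0.05318, -0.04352, +0.85495); u = 476.0·(-0.05318)/0.85495 + 305.7 = 276.0912, v = 814.3·(-0.04352)/0.85495 + 225.7 = 184.2481

c0=(297.80, 282.48) c1=(361.63, 261.46) c2=(336.81, 169.49) c3=(276.09, 184.25)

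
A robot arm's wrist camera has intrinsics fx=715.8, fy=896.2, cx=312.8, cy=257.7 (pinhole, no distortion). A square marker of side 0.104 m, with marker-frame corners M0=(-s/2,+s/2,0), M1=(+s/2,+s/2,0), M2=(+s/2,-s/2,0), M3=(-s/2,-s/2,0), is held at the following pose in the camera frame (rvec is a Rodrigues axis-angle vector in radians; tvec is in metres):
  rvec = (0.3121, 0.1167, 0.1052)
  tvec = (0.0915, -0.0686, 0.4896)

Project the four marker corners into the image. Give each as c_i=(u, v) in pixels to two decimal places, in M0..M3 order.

c0=(362.83, 212.64) c1=(510.71, 234.26) c2=(537.94, 44.29) c3=(379.46, 25.25)

Intrinsics K: fx=715.8, fy=896.2, cx=312.8, cy=257.7
Marker side s = 0.104 m; corners in marker frame (Z=0):
  M0 = (-0.0520, +0.0520, 0)
  M1 = (+0.0520, +0.0520, 0)
  M2 = (+0.0520, -0.0520, 0)
  M3 = (-0.0520, -0.0520, 0)
rvec = (0.3121, 0.1167, 0.1052), |rvec| = θ = 0.34942 rad = 20.020°
Rodrigues: sinθ=0.34235, 1−cosθ=0.06043; R = I + sinθ·[k]× + (1−cosθ)·[k]×²:
    [+0.98778 -0.08505 +0.13059]
    [+0.12110 +0.94631 -0.29971]
    [-0.09809 +0.31186 +0.94505]
t = (0.0915, -0.0686, 0.4896) m
M0: Pc = R·M0+t = (+0.03571, -0.02569, +0.51092); u = 715.8·(+0.03571)/0.51092 + 312.8 = 362.8341, v = 896.2·(-0.02569)/0.51092 + 257.7 = 212.6392
M1: Pc = R·M1+t = (+0.13844, -0.01309, +0.50072); u = 715.8·(+0.13844)/0.50072 + 312.8 = 510.7105, v = 896.2·(-0.01309)/0.50072 + 257.7 = 234.2628
M2: Pc = R·M2+t = (+0.14729, -0.11151, +0.46828); u = 715.8·(+0.14729)/0.46828 + 312.8 = 537.9378, v = 896.2·(-0.11151)/0.46828 + 257.7 = 44.2897
M3: Pc = R·M3+t = (+0.04456, -0.12411, +0.47848); u = 715.8·(+0.04456)/0.47848 + 312.8 = 379.4573, v = 896.2·(-0.12411)/0.47848 + 257.7 = 25.2506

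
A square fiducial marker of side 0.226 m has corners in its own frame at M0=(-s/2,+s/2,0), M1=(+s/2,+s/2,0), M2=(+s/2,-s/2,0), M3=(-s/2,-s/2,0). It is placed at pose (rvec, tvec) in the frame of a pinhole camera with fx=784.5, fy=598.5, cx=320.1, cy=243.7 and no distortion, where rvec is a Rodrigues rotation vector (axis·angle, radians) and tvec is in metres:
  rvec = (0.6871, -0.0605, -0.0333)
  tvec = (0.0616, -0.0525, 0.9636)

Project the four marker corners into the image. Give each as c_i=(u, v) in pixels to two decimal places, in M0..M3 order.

Intrinsics K: fx=784.5, fy=598.5, cx=320.1, cy=243.7
Marker side s = 0.226 m; corners in marker frame (Z=0):
  M0 = (-0.1130, +0.1130, 0)
  M1 = (+0.1130, +0.1130, 0)
  M2 = (+0.1130, -0.1130, 0)
  M3 = (-0.1130, -0.1130, 0)
rvec = (0.6871, -0.0605, -0.0333), |rvec| = θ = 0.69056 rad = 39.566°
Rodrigues: sinθ=0.63697, 1−cosθ=0.22911; R = I + sinθ·[k]× + (1−cosθ)·[k]×²:
    [+0.99771 +0.01074 -0.06680]
    [-0.05069 +0.77265 -0.63281]
    [+0.04481 +0.63475 +0.77142]
t = (0.0616, -0.0525, 0.9636) m
M0: Pc = R·M0+t = (-0.04993, +0.04054, +1.03026); u = 784.5·(-0.04993)/1.03026 + 320.1 = 282.0827, v = 598.5·(+0.04054)/1.03026 + 243.7 = 267.2486
M1: Pc = R·M1+t = (+0.17556, +0.02908, +1.04039); u = 784.5·(+0.17556)/1.04039 + 320.1 = 452.4763, v = 598.5·(+0.02908)/1.04039 + 243.7 = 260.4295
M2: Pc = R·M2+t = (+0.17313, -0.14554, +0.89694); u = 784.5·(+0.17313)/0.89694 + 320.1 = 471.5243, v = 598.5·(-0.14554)/0.89694 + 243.7 = 146.5876
M3: Pc = R·M3+t = (-0.05236, -0.13408, +0.88681); u = 784.5·(-0.05236)/0.88681 + 320.1 = 273.7850, v = 598.5·(-0.13408)/0.88681 + 243.7 = 153.2097

c0=(282.08, 267.25) c1=(452.48, 260.43) c2=(471.52, 146.59) c3=(273.78, 153.21)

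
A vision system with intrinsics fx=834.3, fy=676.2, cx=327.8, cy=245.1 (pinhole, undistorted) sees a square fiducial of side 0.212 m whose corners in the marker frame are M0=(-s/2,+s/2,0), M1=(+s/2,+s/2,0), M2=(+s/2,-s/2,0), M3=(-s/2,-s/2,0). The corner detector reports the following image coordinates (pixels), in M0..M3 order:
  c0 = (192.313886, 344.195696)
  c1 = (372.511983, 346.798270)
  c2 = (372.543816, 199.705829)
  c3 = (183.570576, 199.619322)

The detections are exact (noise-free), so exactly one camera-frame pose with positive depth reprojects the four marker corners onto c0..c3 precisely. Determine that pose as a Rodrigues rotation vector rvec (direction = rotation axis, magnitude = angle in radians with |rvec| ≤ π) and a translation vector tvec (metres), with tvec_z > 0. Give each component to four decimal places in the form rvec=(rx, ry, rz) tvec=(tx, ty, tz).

rvec=(0.2173, 0.0798, -0.0028) tvec=(-0.0551, 0.0411, 0.9514)

Intrinsics K: fx=834.3, fy=676.2, cx=327.8, cy=245.1
Marker side s = 0.212 m; corners in marker frame (Z=0):
  M0 = (-0.1060, +0.1060, 0)
  M1 = (+0.1060, +0.1060, 0)
  M2 = (+0.1060, -0.1060, 0)
  M3 = (-0.1060, -0.1060, 0)
Detected image corners:
  c0 = (192.313886, 344.195696) px
  c1 = (372.511983, 346.798270) px
  c2 = (372.543816, 199.705829) px
  c3 = (183.570576, 199.619322) px
Planar DLT: solve 8×8 A·h = b for H (H[2,2]=1):
  H  [+846.80041 +84.12196 +279.47072]
  H  [-16.26701 +749.50684 +274.32229]
  H  [-0.08347 +0.22621 +1.00000]
B = K⁻¹H; ‖b₁‖=1.051115, ‖b₂‖=1.051115; λ = 2/(‖b₁‖+‖b₂‖) = 0.951370, sign → tz>0 ⇒ λ=+0.951370
r₁ = λ·B[:,0] = (+0.99682,+0.00590,-0.07941); r₂ = λ·B[:,1] = (+0.01137,+0.97650,+0.21521)
r₃ = r₁×r₂ = (+0.07881,-0.21543,+0.97333); SVD([r₁ r₂ r₃]) → R = UVᵀ:
  R  [+0.99682 +0.01137 +0.07881]
  R  [+0.00590 +0.97650 -0.21543]
  R  [-0.07941 +0.21521 +0.97333]
t = (-0.05511, +0.04111, +0.95137) m
tr R = 2.946659; θ = arccos((tr R − 1)/2) = 0.231473 rad = 13.262°
axis k = ((R−Rᵀ)₃₂, (R−Rᵀ)₁₃, (R−Rᵀ)₂₁) / (2 sinθ) = (+0.938587, +0.344838, -0.011926)
rvec = θ·k = (+0.217257, +0.079821, -0.002761)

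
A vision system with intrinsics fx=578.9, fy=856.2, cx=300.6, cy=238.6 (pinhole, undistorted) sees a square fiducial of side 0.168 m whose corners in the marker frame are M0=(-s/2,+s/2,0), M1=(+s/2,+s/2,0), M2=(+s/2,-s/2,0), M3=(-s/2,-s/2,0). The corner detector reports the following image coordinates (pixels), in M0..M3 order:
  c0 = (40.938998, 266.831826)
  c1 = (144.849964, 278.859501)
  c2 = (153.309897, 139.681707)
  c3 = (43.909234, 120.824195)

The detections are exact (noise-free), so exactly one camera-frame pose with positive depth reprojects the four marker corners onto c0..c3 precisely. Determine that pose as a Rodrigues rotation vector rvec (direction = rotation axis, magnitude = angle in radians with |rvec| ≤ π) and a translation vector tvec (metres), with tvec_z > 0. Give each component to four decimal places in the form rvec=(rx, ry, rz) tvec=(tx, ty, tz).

Intrinsics K: fx=578.9, fy=856.2, cx=300.6, cy=238.6
Marker side s = 0.168 m; corners in marker frame (Z=0):
  M0 = (-0.0840, +0.0840, 0)
  M1 = (+0.0840, +0.0840, 0)
  M2 = (+0.0840, -0.0840, 0)
  M3 = (-0.0840, -0.0840, 0)
Detected image corners:
  c0 = (40.938998, 266.831826) px
  c1 = (144.849964, 278.859501) px
  c2 = (153.309897, 139.681707) px
  c3 = (43.909234, 120.824195) px
Planar DLT: solve 8×8 A·h = b for H (H[2,2]=1):
  H  [+658.40022 -3.74088 +96.79726]
  H  [+141.85635 +912.79338 +203.62699]
  H  [+0.25047 +0.31980 +1.00000]
B = K⁻¹H; ‖b₁‖=1.042364, ‖b₂‖=1.042364; λ = 2/(‖b₁‖+‖b₂‖) = 0.959358, sign → tz>0 ⇒ λ=+0.959358
r₁ = λ·B[:,0] = (+0.96633,+0.09199,+0.24029); r₂ = λ·B[:,1] = (-0.16551,+0.93727,+0.30680)
r₃ = r₁×r₂ = (-0.19700,-0.33624,+0.92094); SVD([r₁ r₂ r₃]) → R = UVᵀ:
  R  [+0.96633 -0.16551 -0.19700]
  R  [+0.09199 +0.93727 -0.33624]
  R  [+0.24029 +0.30680 +0.92094]
t = (-0.33774, -0.03919, +0.95936) m
tr R = 2.824548; θ = arccos((tr R − 1)/2) = 0.421995 rad = 24.179°
axis k = ((R−Rᵀ)₃₂, (R−Rᵀ)₁₃, (R−Rᵀ)₂₁) / (2 sinθ) = (+0.784999, -0.533824, +0.314338)
rvec = θ·k = (+0.331265, -0.225271, +0.132649)

rvec=(0.3313, -0.2253, 0.1326) tvec=(-0.3377, -0.0392, 0.9594)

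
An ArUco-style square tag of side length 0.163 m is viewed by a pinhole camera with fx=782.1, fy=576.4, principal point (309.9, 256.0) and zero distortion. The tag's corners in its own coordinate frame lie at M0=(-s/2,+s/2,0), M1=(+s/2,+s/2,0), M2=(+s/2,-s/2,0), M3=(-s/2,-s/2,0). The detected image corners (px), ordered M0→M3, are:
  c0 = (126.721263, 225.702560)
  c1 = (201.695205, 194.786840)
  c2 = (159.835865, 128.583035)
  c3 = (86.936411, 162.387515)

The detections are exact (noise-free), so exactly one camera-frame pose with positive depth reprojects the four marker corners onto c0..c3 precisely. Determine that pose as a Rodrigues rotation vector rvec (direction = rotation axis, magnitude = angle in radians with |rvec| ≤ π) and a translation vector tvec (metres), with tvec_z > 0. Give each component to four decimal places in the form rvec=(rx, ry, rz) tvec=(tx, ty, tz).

rvec=(0.0618, 0.3770, -0.4366) tvec=(-0.2797, -0.1768, 1.3101)

Intrinsics K: fx=782.1, fy=576.4, cx=309.9, cy=256.0
Marker side s = 0.163 m; corners in marker frame (Z=0):
  M0 = (-0.0815, +0.0815, 0)
  M1 = (+0.0815, +0.0815, 0)
  M2 = (+0.0815, -0.0815, 0)
  M3 = (-0.0815, -0.0815, 0)
Detected image corners:
  c0 = (126.721263, 225.702560) px
  c1 = (201.695205, 194.786840) px
  c2 = (159.835865, 128.583035) px
  c3 = (86.936411, 162.387515) px
Planar DLT: solve 8×8 A·h = b for H (H[2,2]=1):
  H  [+413.05375 +247.92533 +142.92040]
  H  [-248.68107 +394.16105 +178.19322]
  H  [-0.28190 -0.01649 +1.00000]
B = K⁻¹H; ‖b₁‖=0.763309, ‖b₂‖=0.763309; λ = 2/(‖b₁‖+‖b₂‖) = 1.310086, sign → tz>0 ⇒ λ=+1.310086
r₁ = λ·B[:,0] = (+0.83824,-0.40119,-0.36932); r₂ = λ·B[:,1] = (+0.42386,+0.90547,-0.02160)
r₃ = r₁×r₂ = (+0.34307,-0.13843,+0.92905); SVD([r₁ r₂ r₃]) → R = UVᵀ:
  R  [+0.83824 +0.42386 +0.34307]
  R  [-0.40119 +0.90547 -0.13843]
  R  [-0.36932 -0.02160 +0.92905]
t = (-0.27971, -0.17685, +1.31009) m
tr R = 2.672765; θ = arccos((tr R − 1)/2) = 0.580147 rad = 33.240°
axis k = ((R−Rᵀ)₃₂, (R−Rᵀ)₁₃, (R−Rᵀ)₂₁) / (2 sinθ) = (+0.106571, +0.649820, -0.752580)
rvec = θ·k = (+0.061827, +0.376991, -0.436607)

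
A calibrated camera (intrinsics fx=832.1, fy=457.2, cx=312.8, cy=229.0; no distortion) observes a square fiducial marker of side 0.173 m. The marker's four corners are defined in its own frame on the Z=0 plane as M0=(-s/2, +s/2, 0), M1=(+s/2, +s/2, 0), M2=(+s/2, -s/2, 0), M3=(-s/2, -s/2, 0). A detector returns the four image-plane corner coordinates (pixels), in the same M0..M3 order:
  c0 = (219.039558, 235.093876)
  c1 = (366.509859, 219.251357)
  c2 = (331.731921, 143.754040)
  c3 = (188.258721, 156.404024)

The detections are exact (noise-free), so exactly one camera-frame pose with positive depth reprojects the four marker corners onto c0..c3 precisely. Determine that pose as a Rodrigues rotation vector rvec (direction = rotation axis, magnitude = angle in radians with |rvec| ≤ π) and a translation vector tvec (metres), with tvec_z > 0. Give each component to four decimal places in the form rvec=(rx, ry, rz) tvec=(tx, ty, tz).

rvec=(-0.2192, -0.1742, -0.2131) tvec=(-0.0409, -0.0866, 0.9611)

Intrinsics K: fx=832.1, fy=457.2, cx=312.8, cy=229.0
Marker side s = 0.173 m; corners in marker frame (Z=0):
  M0 = (-0.0865, +0.0865, 0)
  M1 = (+0.0865, +0.0865, 0)
  M2 = (+0.0865, -0.0865, 0)
  M3 = (-0.0865, -0.0865, 0)
Detected image corners:
  c0 = (219.039558, 235.093876) px
  c1 = (366.509859, 219.251357) px
  c2 = (331.731921, 143.754040) px
  c3 = (188.258721, 156.404024) px
Planar DLT: solve 8×8 A·h = b for H (H[2,2]=1):
  H  [+896.39938 +133.22381 +277.36400]
  H  [-44.15344 +406.93836 +187.82053]
  H  [+0.20163 -0.20426 +1.00000]
B = K⁻¹H; ‖b₁‖=1.040502, ‖b₂‖=1.040502; λ = 2/(‖b₁‖+‖b₂‖) = 0.961074, sign → tz>0 ⇒ λ=+0.961074
r₁ = λ·B[:,0] = (+0.96250,-0.18987,+0.19378); r₂ = λ·B[:,1] = (+0.22767,+0.95375,-0.19631)
r₃ = r₁×r₂ = (-0.14754,+0.23306,+0.96120); SVD([r₁ r₂ r₃]) → R = UVᵀ:
  R  [+0.96250 +0.22767 -0.14754]
  R  [-0.18987 +0.95375 +0.23306]
  R  [+0.19378 -0.19631 +0.96120]
t = (-0.04093, -0.08656, +0.96107) m
tr R = 2.877446; θ = arccos((tr R − 1)/2) = 0.351890 rad = 20.162°
axis k = ((R−Rᵀ)₃₂, (R−Rᵀ)₁₃, (R−Rᵀ)₂₁) / (2 sinθ) = (-0.622866, -0.495134, -0.605707)
rvec = θ·k = (-0.219180, -0.174233, -0.213142)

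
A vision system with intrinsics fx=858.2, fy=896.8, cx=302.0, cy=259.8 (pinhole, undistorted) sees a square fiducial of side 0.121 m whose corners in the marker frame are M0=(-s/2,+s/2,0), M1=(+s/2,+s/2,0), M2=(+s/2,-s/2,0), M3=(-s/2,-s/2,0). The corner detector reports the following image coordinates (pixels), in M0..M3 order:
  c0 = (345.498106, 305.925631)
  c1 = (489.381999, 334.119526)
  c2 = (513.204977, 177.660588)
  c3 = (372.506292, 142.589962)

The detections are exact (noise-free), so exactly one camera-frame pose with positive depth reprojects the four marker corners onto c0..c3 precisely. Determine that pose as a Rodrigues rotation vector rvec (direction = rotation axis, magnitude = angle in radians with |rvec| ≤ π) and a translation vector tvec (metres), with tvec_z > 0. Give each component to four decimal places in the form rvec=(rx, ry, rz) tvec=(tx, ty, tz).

Intrinsics K: fx=858.2, fy=896.8, cx=302.0, cy=259.8
Marker side s = 0.121 m; corners in marker frame (Z=0):
  M0 = (-0.0605, +0.0605, 0)
  M1 = (+0.0605, +0.0605, 0)
  M2 = (+0.0605, -0.0605, 0)
  M3 = (-0.0605, -0.0605, 0)
Detected image corners:
  c0 = (345.498106, 305.925631) px
  c1 = (489.381999, 334.119526) px
  c2 = (513.204977, 177.660588) px
  c3 = (372.506292, 142.589962) px
Planar DLT: solve 8×8 A·h = b for H (H[2,2]=1):
  H  [+1338.74305 -260.23015 +431.86791]
  H  [+352.52939 +1292.63738 +239.86855]
  H  [+0.37865 -0.11737 +1.00000]
B = K⁻¹H; ‖b₁‖=1.503049, ‖b₂‖=1.503049; λ = 2/(‖b₁‖+‖b₂‖) = 0.665314, sign → tz>0 ⇒ λ=+0.665314
r₁ = λ·B[:,0] = (+0.94920,+0.18855,+0.25192); r₂ = λ·B[:,1] = (-0.17426,+0.98160,-0.07809)
r₃ = r₁×r₂ = (-0.26201,+0.03022,+0.96459); SVD([r₁ r₂ r₃]) → R = UVᵀ:
  R  [+0.94920 -0.17426 -0.26201]
  R  [+0.18855 +0.98160 +0.03022]
  R  [+0.25192 -0.07809 +0.96459]
t = (+0.10068, -0.01479, +0.66531) m
tr R = 2.895392; θ = arccos((tr R − 1)/2) = 0.324858 rad = 18.613°
axis k = ((R−Rᵀ)₃₂, (R−Rᵀ)₁₃, (R−Rᵀ)₂₁) / (2 sinθ) = (-0.169665, -0.805093, +0.568366)
rvec = θ·k = (-0.055117, -0.261541, +0.184638)

rvec=(-0.0551, -0.2615, 0.1846) tvec=(0.1007, -0.0148, 0.6653)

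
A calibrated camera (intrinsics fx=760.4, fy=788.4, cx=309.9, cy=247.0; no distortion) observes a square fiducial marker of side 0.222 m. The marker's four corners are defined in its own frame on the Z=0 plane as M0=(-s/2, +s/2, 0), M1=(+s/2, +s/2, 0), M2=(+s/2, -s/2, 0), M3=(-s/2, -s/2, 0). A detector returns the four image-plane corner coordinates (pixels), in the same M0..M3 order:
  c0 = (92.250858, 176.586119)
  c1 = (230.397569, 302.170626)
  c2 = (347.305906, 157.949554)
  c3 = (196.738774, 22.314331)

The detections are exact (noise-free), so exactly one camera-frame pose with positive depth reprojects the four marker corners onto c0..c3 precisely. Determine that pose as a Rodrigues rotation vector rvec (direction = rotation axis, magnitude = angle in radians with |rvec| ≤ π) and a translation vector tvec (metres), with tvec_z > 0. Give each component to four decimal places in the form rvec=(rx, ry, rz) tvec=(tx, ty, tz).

Intrinsics K: fx=760.4, fy=788.4, cx=309.9, cy=247.0
Marker side s = 0.222 m; corners in marker frame (Z=0):
  M0 = (-0.1110, +0.1110, 0)
  M1 = (+0.1110, +0.1110, 0)
  M2 = (+0.1110, -0.1110, 0)
  M3 = (-0.1110, -0.1110, 0)
Detected image corners:
  c0 = (92.250858, 176.586119) px
  c1 = (230.397569, 302.170626) px
  c2 = (347.305906, 157.949554) px
  c3 = (196.738774, 22.314331) px
Planar DLT: solve 8×8 A·h = b for H (H[2,2]=1):
  H  [+644.45918 -418.16026 +214.22142]
  H  [+583.86834 +733.48023 +167.67388]
  H  [-0.02144 +0.37113 +1.00000]
B = K⁻¹H; ‖b₁‖=1.136701, ‖b₂‖=1.136701; λ = 2/(‖b₁‖+‖b₂‖) = 0.879739, sign → tz>0 ⇒ λ=+0.879739
r₁ = λ·B[:,0] = (+0.75329,+0.65742,-0.01886); r₂ = λ·B[:,1] = (-0.61685,+0.71617,+0.32650)
r₃ = r₁×r₂ = (+0.22815,-0.23431,+0.94501); SVD([r₁ r₂ r₃]) → R = UVᵀ:
  R  [+0.75329 -0.61685 +0.22815]
  R  [+0.65742 +0.71617 -0.23431]
  R  [-0.01886 +0.32650 +0.94501]
t = (-0.11069, -0.08852, +0.87974) m
tr R = 2.414467; θ = arccos((tr R − 1)/2) = 0.785219 rad = 44.990°
axis k = ((R−Rᵀ)₃₂, (R−Rᵀ)₁₃, (R−Rᵀ)₂₁) / (2 sinθ) = (+0.396622, +0.174694, +0.901207)
rvec = θ·k = (+0.311435, +0.137173, +0.707645)

rvec=(0.3114, 0.1372, 0.7076) tvec=(-0.1107, -0.0885, 0.8797)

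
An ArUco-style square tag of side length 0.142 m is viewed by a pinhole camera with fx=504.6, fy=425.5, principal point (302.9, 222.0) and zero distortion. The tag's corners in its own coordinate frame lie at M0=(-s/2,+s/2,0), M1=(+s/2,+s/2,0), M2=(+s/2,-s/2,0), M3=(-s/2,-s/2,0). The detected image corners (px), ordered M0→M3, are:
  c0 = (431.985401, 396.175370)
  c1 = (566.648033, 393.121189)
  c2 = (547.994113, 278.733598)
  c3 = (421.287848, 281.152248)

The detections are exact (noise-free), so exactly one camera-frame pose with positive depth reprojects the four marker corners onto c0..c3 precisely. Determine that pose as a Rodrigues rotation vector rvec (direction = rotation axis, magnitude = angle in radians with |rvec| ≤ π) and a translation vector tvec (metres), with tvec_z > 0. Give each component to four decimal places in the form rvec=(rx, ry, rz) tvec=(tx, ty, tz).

rvec=(-0.2380, -0.0132, -0.0221) tvec=(0.2043, 0.1455, 0.5454)

Intrinsics K: fx=504.6, fy=425.5, cx=302.9, cy=222.0
Marker side s = 0.142 m; corners in marker frame (Z=0):
  M0 = (-0.0710, +0.0710, 0)
  M1 = (+0.0710, +0.0710, 0)
  M2 = (+0.0710, -0.0710, 0)
  M3 = (-0.0710, -0.0710, 0)
Detected image corners:
  c0 = (431.985401, 396.175370) px
  c1 = (566.648033, 393.121189) px
  c2 = (547.994113, 278.733598) px
  c3 = (421.287848, 281.152248) px
Planar DLT: solve 8×8 A·h = b for H (H[2,2]=1):
  H  [+933.57988 -109.11414 +491.88700]
  H  [-9.51719 +662.07709 +335.53380]
  H  [+0.02871 -0.43197 +1.00000]
B = K⁻¹H; ‖b₁‖=1.833508, ‖b₂‖=1.833508; λ = 2/(‖b₁‖+‖b₂‖) = 0.545403, sign → tz>0 ⇒ λ=+0.545403
r₁ = λ·B[:,0] = (+0.99967,-0.02037,+0.01566); r₂ = λ·B[:,1] = (+0.02349,+0.97157,-0.23560)
r₃ = r₁×r₂ = (-0.01042,+0.23589,+0.97172); SVD([r₁ r₂ r₃]) → R = UVᵀ:
  R  [+0.99967 +0.02349 -0.01042]
  R  [-0.02037 +0.97157 +0.23589]
  R  [+0.01566 -0.23560 +0.97172]
t = (+0.20427, +0.14553, +0.54540) m
tr R = 2.942960; θ = arccos((tr R − 1)/2) = 0.239401 rad = 13.717°
axis k = ((R−Rᵀ)₃₂, (R−Rᵀ)₁₃, (R−Rᵀ)₂₁) / (2 sinθ) = (-0.994195, -0.054984, -0.092479)
rvec = θ·k = (-0.238011, -0.013163, -0.022139)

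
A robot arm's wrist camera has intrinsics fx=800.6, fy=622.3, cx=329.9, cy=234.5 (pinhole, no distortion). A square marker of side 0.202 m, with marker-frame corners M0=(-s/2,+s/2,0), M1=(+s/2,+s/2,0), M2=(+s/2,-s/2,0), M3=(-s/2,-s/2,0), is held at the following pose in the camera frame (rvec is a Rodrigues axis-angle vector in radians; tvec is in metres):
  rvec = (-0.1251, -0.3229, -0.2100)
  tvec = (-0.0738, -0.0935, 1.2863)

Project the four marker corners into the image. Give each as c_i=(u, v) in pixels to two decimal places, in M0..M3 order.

c0=(236.76, 246.08) c1=(355.84, 227.80) c2=(328.19, 136.04) c3=(209.35, 149.25)

Intrinsics K: fx=800.6, fy=622.3, cx=329.9, cy=234.5
Marker side s = 0.202 m; corners in marker frame (Z=0):
  M0 = (-0.1010, +0.1010, 0)
  M1 = (+0.1010, +0.1010, 0)
  M2 = (+0.1010, -0.1010, 0)
  M3 = (-0.1010, -0.1010, 0)
rvec = (-0.1251, -0.3229, -0.2100), |rvec| = θ = 0.40499 rad = 23.204°
Rodrigues: sinθ=0.39401, 1−cosθ=0.08089; R = I + sinθ·[k]× + (1−cosθ)·[k]×²:
    [+0.92683 +0.22423 -0.30119]
    [-0.18438 +0.97053 +0.15515]
    [+0.32710 -0.08826 +0.94086]
t = (-0.0738, -0.0935, 1.2863) m
M0: Pc = R·M0+t = (-0.14476, +0.02315, +1.24435); u = 800.6·(-0.14476)/1.24435 + 329.9 = 236.7615, v = 622.3·(+0.02315)/1.24435 + 234.5 = 246.0755
M1: Pc = R·M1+t = (+0.04246, -0.01410, +1.31042); u = 800.6·(+0.04246)/1.31042 + 329.9 = 355.8388, v = 622.3·(-0.01410)/1.31042 + 234.5 = 227.8046
M2: Pc = R·M2+t = (-0.00284, -0.21015, +1.32825); u = 800.6·(-0.00284)/1.32825 + 329.9 = 328.1896, v = 622.3·(-0.21015)/1.32825 + 234.5 = 136.0442
M3: Pc = R·M3+t = (-0.19006, -0.17290, +1.26218); u = 800.6·(-0.19006)/1.26218 + 329.9 = 209.3470, v = 622.3·(-0.17290)/1.26218 + 234.5 = 149.2535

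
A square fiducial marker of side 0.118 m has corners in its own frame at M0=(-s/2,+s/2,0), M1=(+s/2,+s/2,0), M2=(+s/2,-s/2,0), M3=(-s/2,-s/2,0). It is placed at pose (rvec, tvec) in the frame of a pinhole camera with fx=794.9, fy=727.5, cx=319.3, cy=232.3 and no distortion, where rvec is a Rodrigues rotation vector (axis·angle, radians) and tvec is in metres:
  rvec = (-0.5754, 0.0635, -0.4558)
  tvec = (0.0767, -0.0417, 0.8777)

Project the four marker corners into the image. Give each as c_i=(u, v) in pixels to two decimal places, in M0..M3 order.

c0=(363.83, 256.20) c1=(462.61, 212.23) c2=(411.75, 143.84) c3=(319.45, 184.13)

Intrinsics K: fx=794.9, fy=727.5, cx=319.3, cy=232.3
Marker side s = 0.118 m; corners in marker frame (Z=0):
  M0 = (-0.0590, +0.0590, 0)
  M1 = (+0.0590, +0.0590, 0)
  M2 = (+0.0590, -0.0590, 0)
  M3 = (-0.0590, -0.0590, 0)
rvec = (-0.5754, 0.0635, -0.4558), |rvec| = θ = 0.73680 rad = 42.215°
Rodrigues: sinθ=0.67192, 1−cosθ=0.25938; R = I + sinθ·[k]× + (1−cosθ)·[k]×²:
    [+0.89881 +0.39821 +0.18322]
    [-0.43312 +0.74255 +0.51090]
    [+0.06740 -0.53856 +0.83989]
t = (0.0767, -0.0417, 0.8777) m
M0: Pc = R·M0+t = (+0.04716, +0.02766, +0.84195); u = 794.9·(+0.04716)/0.84195 + 319.3 = 363.8288, v = 727.5·(+0.02766)/0.84195 + 232.3 = 256.2042
M1: Pc = R·M1+t = (+0.15322, -0.02344, +0.84990); u = 794.9·(+0.15322)/0.84990 + 319.3 = 462.6082, v = 727.5·(-0.02344)/0.84990 + 232.3 = 212.2326
M2: Pc = R·M2+t = (+0.10624, -0.11106, +0.91345); u = 794.9·(+0.10624)/0.91345 + 319.3 = 411.7479, v = 727.5·(-0.11106)/0.91345 + 232.3 = 143.8448
M3: Pc = R·M3+t = (+0.00018, -0.05996, +0.90550); u = 794.9·(+0.00018)/0.90550 + 319.3 = 319.4544, v = 727.5·(-0.05996)/0.90550 + 232.3 = 184.1297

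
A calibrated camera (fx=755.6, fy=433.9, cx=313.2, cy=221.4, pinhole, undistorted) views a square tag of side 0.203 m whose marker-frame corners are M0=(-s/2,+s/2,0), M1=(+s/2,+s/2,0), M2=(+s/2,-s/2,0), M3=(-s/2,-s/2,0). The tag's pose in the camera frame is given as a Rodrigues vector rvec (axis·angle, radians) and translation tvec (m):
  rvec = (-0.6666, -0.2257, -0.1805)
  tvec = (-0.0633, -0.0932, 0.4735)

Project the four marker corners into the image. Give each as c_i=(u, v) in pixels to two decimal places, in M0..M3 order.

Intrinsics K: fx=755.6, fy=433.9, cx=313.2, cy=221.4
Marker side s = 0.203 m; corners in marker frame (Z=0):
  M0 = (-0.1015, +0.1015, 0)
  M1 = (+0.1015, +0.1015, 0)
  M2 = (+0.1015, -0.1015, 0)
  M3 = (-0.1015, -0.1015, 0)
rvec = (-0.6666, -0.2257, -0.1805), |rvec| = θ = 0.72655 rad = 41.628°
Rodrigues: sinθ=0.66430, 1−cosθ=0.25253; R = I + sinθ·[k]× + (1−cosθ)·[k]×²:
    [+0.96004 +0.23701 -0.14880]
    [-0.09306 +0.77184 +0.62897]
    [+0.26392 -0.58999 +0.76306]
t = (-0.0633, -0.0932, 0.4735) m
M0: Pc = R·M0+t = (-0.13669, -0.00541, +0.38683); u = 755.6·(-0.13669)/0.38683 + 313.2 = 46.2036, v = 433.9·(-0.00541)/0.38683 + 221.4 = 215.3285
M1: Pc = R·M1+t = (+0.05820, -0.02430, +0.44040); u = 755.6·(+0.05820)/0.44040 + 313.2 = 413.0551, v = 433.9·(-0.02430)/0.44040 + 221.4 = 197.4551
M2: Pc = R·M2+t = (+0.01009, -0.18099, +0.56017); u = 755.6·(+0.01009)/0.56017 + 313.2 = 326.8077, v = 433.9·(-0.18099)/0.56017 + 221.4 = 81.2103
M3: Pc = R·M3+t = (-0.18480, -0.16210, +0.50660); u = 755.6·(-0.18480)/0.50660 + 313.2 = 37.5653, v = 433.9·(-0.16210)/0.50660 + 221.4 = 82.5645

c0=(46.20, 215.33) c1=(413.06, 197.46) c2=(326.81, 81.21) c3=(37.57, 82.56)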